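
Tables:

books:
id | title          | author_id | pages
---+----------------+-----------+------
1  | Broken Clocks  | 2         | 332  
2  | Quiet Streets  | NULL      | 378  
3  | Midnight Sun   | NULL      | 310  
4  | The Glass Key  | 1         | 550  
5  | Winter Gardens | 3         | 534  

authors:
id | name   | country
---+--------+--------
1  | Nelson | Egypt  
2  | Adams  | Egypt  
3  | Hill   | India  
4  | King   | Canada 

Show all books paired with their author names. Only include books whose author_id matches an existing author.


INNER JOIN keeps only books rows whose author_id matches an id in authors. Walk through each book:
  - book 1 (Broken Clocks): author_id=2 -> matches Adams
  - book 2 (Quiet Streets): author_id=NULL, no match -> dropped
  - book 3 (Midnight Sun): author_id=NULL, no match -> dropped
  - book 4 (The Glass Key): author_id=1 -> matches Nelson
  - book 5 (Winter Gardens): author_id=3 -> matches Hill
So 2 of 5 rows are dropped.

SQL:
SELECT a.title, b.name AS author
FROM books a
INNER JOIN authors b ON a.author_id = b.id

Result:
title          | author
---------------+-------
Broken Clocks  | Adams 
The Glass Key  | Nelson
Winter Gardens | Hill  


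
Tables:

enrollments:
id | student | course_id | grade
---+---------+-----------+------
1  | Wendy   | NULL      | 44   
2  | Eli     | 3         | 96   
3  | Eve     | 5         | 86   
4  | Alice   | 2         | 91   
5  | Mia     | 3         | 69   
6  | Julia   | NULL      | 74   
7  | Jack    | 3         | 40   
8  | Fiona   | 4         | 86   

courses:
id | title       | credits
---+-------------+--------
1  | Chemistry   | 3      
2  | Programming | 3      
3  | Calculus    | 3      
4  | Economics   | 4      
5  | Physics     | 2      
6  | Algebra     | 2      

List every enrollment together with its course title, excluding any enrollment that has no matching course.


INNER JOIN keeps only enrollments rows whose course_id matches an id in courses. Walk through each enrollment:
  - enrollment 1 (Wendy): course_id=NULL, no match -> dropped
  - enrollment 2 (Eli): course_id=3 -> matches Calculus
  - enrollment 3 (Eve): course_id=5 -> matches Physics
  - enrollment 4 (Alice): course_id=2 -> matches Programming
  - enrollment 5 (Mia): course_id=3 -> matches Calculus
  - enrollment 6 (Julia): course_id=NULL, no match -> dropped
  - enrollment 7 (Jack): course_id=3 -> matches Calculus
  - enrollment 8 (Fiona): course_id=4 -> matches Economics
So 2 of 8 rows are dropped.

SQL:
SELECT a.student, b.title AS course
FROM enrollments a
INNER JOIN courses b ON a.course_id = b.id

Result:
student | course     
--------+------------
Eli     | Calculus   
Eve     | Physics    
Alice   | Programming
Mia     | Calculus   
Jack    | Calculus   
Fiona   | Economics  


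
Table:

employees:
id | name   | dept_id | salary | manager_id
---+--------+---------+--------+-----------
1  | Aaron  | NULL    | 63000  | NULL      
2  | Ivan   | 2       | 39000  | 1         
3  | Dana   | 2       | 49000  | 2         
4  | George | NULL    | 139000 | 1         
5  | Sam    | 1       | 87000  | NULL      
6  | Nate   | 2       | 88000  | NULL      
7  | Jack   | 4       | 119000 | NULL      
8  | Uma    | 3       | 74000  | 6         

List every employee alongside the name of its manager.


This is a self-join: employees is joined to a second copy of itself, matching each row's manager_id to another row's id. Use LEFT JOIN so rows with manager_id=NULL are kept.
  - employee 1 (Aaron): manager_id=NULL -> NULL
  - employee 2 (Ivan): manager_id=1 -> Aaron
  - employee 3 (Dana): manager_id=2 -> Ivan
  - employee 4 (George): manager_id=1 -> Aaron
  - employee 5 (Sam): manager_id=NULL -> NULL
  - employee 6 (Nate): manager_id=NULL -> NULL
  - employee 7 (Jack): manager_id=NULL -> NULL
  - employee 8 (Uma): manager_id=6 -> Nate

SQL:
SELECT a.name AS item, b.name AS manager
FROM employees a
LEFT JOIN employees b ON a.manager_id = b.id

Result:
item   | manager
-------+--------
Aaron  | NULL   
Ivan   | Aaron  
Dana   | Ivan   
George | Aaron  
Sam    | NULL   
Nate   | NULL   
Jack   | NULL   
Uma    | Nate   


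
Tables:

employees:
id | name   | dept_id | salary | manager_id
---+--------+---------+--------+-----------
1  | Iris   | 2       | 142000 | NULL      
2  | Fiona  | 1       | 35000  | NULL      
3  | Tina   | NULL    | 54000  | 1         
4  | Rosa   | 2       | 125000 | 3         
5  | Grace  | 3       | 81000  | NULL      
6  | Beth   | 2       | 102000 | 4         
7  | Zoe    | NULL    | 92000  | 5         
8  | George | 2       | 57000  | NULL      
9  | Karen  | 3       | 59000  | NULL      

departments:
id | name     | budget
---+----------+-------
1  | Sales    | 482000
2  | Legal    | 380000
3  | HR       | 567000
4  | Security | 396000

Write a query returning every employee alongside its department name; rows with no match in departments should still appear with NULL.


LEFT JOIN keeps every row from employees (the left table); where dept_id has no match in departments, the department columns become NULL. Walk through each employee:
  - employee 1 (Iris): dept_id=2 -> matches Legal
  - employee 2 (Fiona): dept_id=1 -> matches Sales
  - employee 3 (Tina): dept_id=NULL, no match -> kept with NULL
  - employee 4 (Rosa): dept_id=2 -> matches Legal
  - employee 5 (Grace): dept_id=3 -> matches HR
  - employee 6 (Beth): dept_id=2 -> matches Legal
  - employee 7 (Zoe): dept_id=NULL, no match -> kept with NULL
  - employee 8 (George): dept_id=2 -> matches Legal
  - employee 9 (Karen): dept_id=3 -> matches HR
All 9 rows appear; 2 have NULL department.

SQL:
SELECT a.name, b.name AS department
FROM employees a
LEFT JOIN departments b ON a.dept_id = b.id

Result:
name   | department
-------+-----------
Iris   | Legal     
Fiona  | Sales     
Tina   | NULL      
Rosa   | Legal     
Grace  | HR        
Beth   | Legal     
Zoe    | NULL      
George | Legal     
Karen  | HR        


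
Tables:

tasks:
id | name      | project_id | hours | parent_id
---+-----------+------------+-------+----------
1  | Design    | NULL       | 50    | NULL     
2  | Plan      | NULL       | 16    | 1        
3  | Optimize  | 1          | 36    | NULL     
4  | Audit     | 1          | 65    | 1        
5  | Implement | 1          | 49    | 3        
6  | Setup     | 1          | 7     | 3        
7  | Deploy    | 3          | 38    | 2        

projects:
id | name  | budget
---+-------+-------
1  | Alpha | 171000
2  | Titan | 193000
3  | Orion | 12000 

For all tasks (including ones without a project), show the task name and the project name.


LEFT JOIN keeps every row from tasks (the left table); where project_id has no match in projects, the project columns become NULL. Walk through each task:
  - task 1 (Design): project_id=NULL, no match -> kept with NULL
  - task 2 (Plan): project_id=NULL, no match -> kept with NULL
  - task 3 (Optimize): project_id=1 -> matches Alpha
  - task 4 (Audit): project_id=1 -> matches Alpha
  - task 5 (Implement): project_id=1 -> matches Alpha
  - task 6 (Setup): project_id=1 -> matches Alpha
  - task 7 (Deploy): project_id=3 -> matches Orion
All 7 rows appear; 2 have NULL project.

SQL:
SELECT a.name, b.name AS project
FROM tasks a
LEFT JOIN projects b ON a.project_id = b.id

Result:
name      | project
----------+--------
Design    | NULL   
Plan      | NULL   
Optimize  | Alpha  
Audit     | Alpha  
Implement | Alpha  
Setup     | Alpha  
Deploy    | Orion  


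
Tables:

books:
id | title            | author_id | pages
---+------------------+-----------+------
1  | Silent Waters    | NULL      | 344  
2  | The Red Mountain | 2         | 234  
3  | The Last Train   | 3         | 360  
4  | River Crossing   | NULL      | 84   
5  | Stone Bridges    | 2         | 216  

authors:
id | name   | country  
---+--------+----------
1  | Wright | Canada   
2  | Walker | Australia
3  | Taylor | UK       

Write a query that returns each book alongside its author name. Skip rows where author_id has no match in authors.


INNER JOIN keeps only books rows whose author_id matches an id in authors. Walk through each book:
  - book 1 (Silent Waters): author_id=NULL, no match -> dropped
  - book 2 (The Red Mountain): author_id=2 -> matches Walker
  - book 3 (The Last Train): author_id=3 -> matches Taylor
  - book 4 (River Crossing): author_id=NULL, no match -> dropped
  - book 5 (Stone Bridges): author_id=2 -> matches Walker
So 2 of 5 rows are dropped.

SQL:
SELECT a.title, b.name AS author
FROM books a
INNER JOIN authors b ON a.author_id = b.id

Result:
title            | author
-----------------+-------
The Red Mountain | Walker
The Last Train   | Taylor
Stone Bridges    | Walker


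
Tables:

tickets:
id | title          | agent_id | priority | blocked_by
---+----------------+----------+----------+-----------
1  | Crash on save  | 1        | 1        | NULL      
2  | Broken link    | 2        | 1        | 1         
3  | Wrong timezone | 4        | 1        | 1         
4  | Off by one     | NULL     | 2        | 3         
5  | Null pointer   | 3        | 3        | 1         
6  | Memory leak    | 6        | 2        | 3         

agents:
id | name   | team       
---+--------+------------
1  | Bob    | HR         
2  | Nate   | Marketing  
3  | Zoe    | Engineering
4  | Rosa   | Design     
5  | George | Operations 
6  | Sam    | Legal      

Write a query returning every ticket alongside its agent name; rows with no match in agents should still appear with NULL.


LEFT JOIN keeps every row from tickets (the left table); where agent_id has no match in agents, the agent columns become NULL. Walk through each ticket:
  - ticket 1 (Crash on save): agent_id=1 -> matches Bob
  - ticket 2 (Broken link): agent_id=2 -> matches Nate
  - ticket 3 (Wrong timezone): agent_id=4 -> matches Rosa
  - ticket 4 (Off by one): agent_id=NULL, no match -> kept with NULL
  - ticket 5 (Null pointer): agent_id=3 -> matches Zoe
  - ticket 6 (Memory leak): agent_id=6 -> matches Sam
All 6 rows appear; 1 has NULL agent.

SQL:
SELECT a.title, b.name AS agent
FROM tickets a
LEFT JOIN agents b ON a.agent_id = b.id

Result:
title          | agent
---------------+------
Crash on save  | Bob  
Broken link    | Nate 
Wrong timezone | Rosa 
Off by one     | NULL 
Null pointer   | Zoe  
Memory leak    | Sam  


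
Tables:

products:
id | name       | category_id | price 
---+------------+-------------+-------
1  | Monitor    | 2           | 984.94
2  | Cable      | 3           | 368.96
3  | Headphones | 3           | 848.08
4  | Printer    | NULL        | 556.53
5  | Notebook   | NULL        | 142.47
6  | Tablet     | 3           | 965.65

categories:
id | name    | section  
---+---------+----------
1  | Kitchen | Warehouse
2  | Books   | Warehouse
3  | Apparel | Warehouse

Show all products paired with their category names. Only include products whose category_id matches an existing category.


INNER JOIN keeps only products rows whose category_id matches an id in categories. Walk through each product:
  - product 1 (Monitor): category_id=2 -> matches Books
  - product 2 (Cable): category_id=3 -> matches Apparel
  - product 3 (Headphones): category_id=3 -> matches Apparel
  - product 4 (Printer): category_id=NULL, no match -> dropped
  - product 5 (Notebook): category_id=NULL, no match -> dropped
  - product 6 (Tablet): category_id=3 -> matches Apparel
So 2 of 6 rows are dropped.

SQL:
SELECT a.name, b.name AS category
FROM products a
INNER JOIN categories b ON a.category_id = b.id

Result:
name       | category
-----------+---------
Monitor    | Books   
Cable      | Apparel 
Headphones | Apparel 
Tablet     | Apparel 


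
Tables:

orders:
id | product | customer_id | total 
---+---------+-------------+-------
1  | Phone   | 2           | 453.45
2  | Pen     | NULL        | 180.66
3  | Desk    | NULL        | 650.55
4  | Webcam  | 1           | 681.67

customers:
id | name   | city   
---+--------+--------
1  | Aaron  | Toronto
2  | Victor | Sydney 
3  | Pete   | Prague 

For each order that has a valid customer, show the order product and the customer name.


INNER JOIN keeps only orders rows whose customer_id matches an id in customers. Walk through each order:
  - order 1 (Phone): customer_id=2 -> matches Victor
  - order 2 (Pen): customer_id=NULL, no match -> dropped
  - order 3 (Desk): customer_id=NULL, no match -> dropped
  - order 4 (Webcam): customer_id=1 -> matches Aaron
So 2 of 4 rows are dropped.

SQL:
SELECT a.product, b.name AS customer
FROM orders a
INNER JOIN customers b ON a.customer_id = b.id

Result:
product | customer
--------+---------
Phone   | Victor  
Webcam  | Aaron   


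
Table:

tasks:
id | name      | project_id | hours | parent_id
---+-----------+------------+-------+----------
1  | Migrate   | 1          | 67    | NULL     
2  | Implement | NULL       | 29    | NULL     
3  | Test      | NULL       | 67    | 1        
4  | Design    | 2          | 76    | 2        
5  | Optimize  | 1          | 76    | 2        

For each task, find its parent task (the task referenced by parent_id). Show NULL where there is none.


This is a self-join: tasks is joined to a second copy of itself, matching each row's parent_id to another row's id. Use LEFT JOIN so rows with parent_id=NULL are kept.
  - task 1 (Migrate): parent_id=NULL -> NULL
  - task 2 (Implement): parent_id=NULL -> NULL
  - task 3 (Test): parent_id=1 -> Migrate
  - task 4 (Design): parent_id=2 -> Implement
  - task 5 (Optimize): parent_id=2 -> Implement

SQL:
SELECT a.name AS item, b.name AS parent
FROM tasks a
LEFT JOIN tasks b ON a.parent_id = b.id

Result:
item      | parent   
----------+----------
Migrate   | NULL     
Implement | NULL     
Test      | Migrate  
Design    | Implement
Optimize  | Implement


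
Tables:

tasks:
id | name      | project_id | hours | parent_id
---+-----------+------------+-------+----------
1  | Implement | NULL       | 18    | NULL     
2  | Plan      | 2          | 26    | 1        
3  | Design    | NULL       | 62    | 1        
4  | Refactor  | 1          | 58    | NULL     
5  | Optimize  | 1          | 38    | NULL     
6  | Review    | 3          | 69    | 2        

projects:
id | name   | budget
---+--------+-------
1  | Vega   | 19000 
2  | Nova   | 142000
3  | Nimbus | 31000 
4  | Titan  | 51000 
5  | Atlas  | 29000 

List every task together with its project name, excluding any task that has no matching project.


INNER JOIN keeps only tasks rows whose project_id matches an id in projects. Walk through each task:
  - task 1 (Implement): project_id=NULL, no match -> dropped
  - task 2 (Plan): project_id=2 -> matches Nova
  - task 3 (Design): project_id=NULL, no match -> dropped
  - task 4 (Refactor): project_id=1 -> matches Vega
  - task 5 (Optimize): project_id=1 -> matches Vega
  - task 6 (Review): project_id=3 -> matches Nimbus
So 2 of 6 rows are dropped.

SQL:
SELECT a.name, b.name AS project
FROM tasks a
INNER JOIN projects b ON a.project_id = b.id

Result:
name     | project
---------+--------
Plan     | Nova   
Refactor | Vega   
Optimize | Vega   
Review   | Nimbus 


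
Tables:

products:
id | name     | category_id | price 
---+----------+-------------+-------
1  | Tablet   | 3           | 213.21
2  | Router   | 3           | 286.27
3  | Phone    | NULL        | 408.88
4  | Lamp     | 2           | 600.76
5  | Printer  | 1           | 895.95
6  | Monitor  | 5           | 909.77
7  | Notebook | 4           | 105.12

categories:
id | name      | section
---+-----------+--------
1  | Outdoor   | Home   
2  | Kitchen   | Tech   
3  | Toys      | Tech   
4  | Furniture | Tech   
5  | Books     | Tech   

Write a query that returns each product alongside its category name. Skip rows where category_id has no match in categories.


INNER JOIN keeps only products rows whose category_id matches an id in categories. Walk through each product:
  - product 1 (Tablet): category_id=3 -> matches Toys
  - product 2 (Router): category_id=3 -> matches Toys
  - product 3 (Phone): category_id=NULL, no match -> dropped
  - product 4 (Lamp): category_id=2 -> matches Kitchen
  - product 5 (Printer): category_id=1 -> matches Outdoor
  - product 6 (Monitor): category_id=5 -> matches Books
  - product 7 (Notebook): category_id=4 -> matches Furniture
So 1 of 7 rows is dropped.

SQL:
SELECT a.name, b.name AS category
FROM products a
INNER JOIN categories b ON a.category_id = b.id

Result:
name     | category 
---------+----------
Tablet   | Toys     
Router   | Toys     
Lamp     | Kitchen  
Printer  | Outdoor  
Monitor  | Books    
Notebook | Furniture


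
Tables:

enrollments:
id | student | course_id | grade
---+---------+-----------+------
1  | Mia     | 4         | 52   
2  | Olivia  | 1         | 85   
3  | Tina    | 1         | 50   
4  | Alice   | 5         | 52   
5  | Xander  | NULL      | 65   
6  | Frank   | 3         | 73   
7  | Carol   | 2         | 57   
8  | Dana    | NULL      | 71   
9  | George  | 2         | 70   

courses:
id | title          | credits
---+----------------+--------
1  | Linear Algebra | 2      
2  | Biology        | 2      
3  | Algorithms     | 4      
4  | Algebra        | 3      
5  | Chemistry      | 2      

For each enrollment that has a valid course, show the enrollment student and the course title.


INNER JOIN keeps only enrollments rows whose course_id matches an id in courses. Walk through each enrollment:
  - enrollment 1 (Mia): course_id=4 -> matches Algebra
  - enrollment 2 (Olivia): course_id=1 -> matches Linear Algebra
  - enrollment 3 (Tina): course_id=1 -> matches Linear Algebra
  - enrollment 4 (Alice): course_id=5 -> matches Chemistry
  - enrollment 5 (Xander): course_id=NULL, no match -> dropped
  - enrollment 6 (Frank): course_id=3 -> matches Algorithms
  - enrollment 7 (Carol): course_id=2 -> matches Biology
  - enrollment 8 (Dana): course_id=NULL, no match -> dropped
  - enrollment 9 (George): course_id=2 -> matches Biology
So 2 of 9 rows are dropped.

SQL:
SELECT a.student, b.title AS course
FROM enrollments a
INNER JOIN courses b ON a.course_id = b.id

Result:
student | course        
--------+---------------
Mia     | Algebra       
Olivia  | Linear Algebra
Tina    | Linear Algebra
Alice   | Chemistry     
Frank   | Algorithms    
Carol   | Biology       
George  | Biology       


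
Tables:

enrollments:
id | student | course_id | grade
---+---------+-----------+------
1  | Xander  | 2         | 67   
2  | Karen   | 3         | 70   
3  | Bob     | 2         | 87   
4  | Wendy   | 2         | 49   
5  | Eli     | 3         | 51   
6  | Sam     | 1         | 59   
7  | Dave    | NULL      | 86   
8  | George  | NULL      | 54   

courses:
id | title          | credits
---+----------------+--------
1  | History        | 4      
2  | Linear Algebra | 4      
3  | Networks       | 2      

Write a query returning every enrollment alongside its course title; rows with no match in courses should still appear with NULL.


LEFT JOIN keeps every row from enrollments (the left table); where course_id has no match in courses, the course columns become NULL. Walk through each enrollment:
  - enrollment 1 (Xander): course_id=2 -> matches Linear Algebra
  - enrollment 2 (Karen): course_id=3 -> matches Networks
  - enrollment 3 (Bob): course_id=2 -> matches Linear Algebra
  - enrollment 4 (Wendy): course_id=2 -> matches Linear Algebra
  - enrollment 5 (Eli): course_id=3 -> matches Networks
  - enrollment 6 (Sam): course_id=1 -> matches History
  - enrollment 7 (Dave): course_id=NULL, no match -> kept with NULL
  - enrollment 8 (George): course_id=NULL, no match -> kept with NULL
All 8 rows appear; 2 have NULL course.

SQL:
SELECT a.student, b.title AS course
FROM enrollments a
LEFT JOIN courses b ON a.course_id = b.id

Result:
student | course        
--------+---------------
Xander  | Linear Algebra
Karen   | Networks      
Bob     | Linear Algebra
Wendy   | Linear Algebra
Eli     | Networks      
Sam     | History       
Dave    | NULL          
George  | NULL          


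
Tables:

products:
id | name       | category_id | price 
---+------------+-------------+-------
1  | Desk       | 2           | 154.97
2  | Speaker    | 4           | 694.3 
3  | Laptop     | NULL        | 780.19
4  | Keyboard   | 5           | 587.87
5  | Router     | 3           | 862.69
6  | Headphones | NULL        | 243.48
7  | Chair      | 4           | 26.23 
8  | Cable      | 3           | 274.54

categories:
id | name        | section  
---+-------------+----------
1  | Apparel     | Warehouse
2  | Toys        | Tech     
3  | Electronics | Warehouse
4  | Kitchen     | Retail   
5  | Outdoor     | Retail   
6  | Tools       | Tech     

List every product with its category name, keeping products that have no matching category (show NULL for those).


LEFT JOIN keeps every row from products (the left table); where category_id has no match in categories, the category columns become NULL. Walk through each product:
  - product 1 (Desk): category_id=2 -> matches Toys
  - product 2 (Speaker): category_id=4 -> matches Kitchen
  - product 3 (Laptop): category_id=NULL, no match -> kept with NULL
  - product 4 (Keyboard): category_id=5 -> matches Outdoor
  - product 5 (Router): category_id=3 -> matches Electronics
  - product 6 (Headphones): category_id=NULL, no match -> kept with NULL
  - product 7 (Chair): category_id=4 -> matches Kitchen
  - product 8 (Cable): category_id=3 -> matches Electronics
All 8 rows appear; 2 have NULL category.

SQL:
SELECT a.name, b.name AS category
FROM products a
LEFT JOIN categories b ON a.category_id = b.id

Result:
name       | category   
-----------+------------
Desk       | Toys       
Speaker    | Kitchen    
Laptop     | NULL       
Keyboard   | Outdoor    
Router     | Electronics
Headphones | NULL       
Chair      | Kitchen    
Cable      | Electronics


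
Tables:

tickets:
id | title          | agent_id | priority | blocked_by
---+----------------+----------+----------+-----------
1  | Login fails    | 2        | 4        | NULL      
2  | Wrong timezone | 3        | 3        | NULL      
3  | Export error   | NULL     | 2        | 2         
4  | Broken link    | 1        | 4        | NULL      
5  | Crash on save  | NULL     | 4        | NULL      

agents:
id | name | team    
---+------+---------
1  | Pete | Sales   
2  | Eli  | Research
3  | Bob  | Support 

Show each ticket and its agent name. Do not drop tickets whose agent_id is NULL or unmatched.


LEFT JOIN keeps every row from tickets (the left table); where agent_id has no match in agents, the agent columns become NULL. Walk through each ticket:
  - ticket 1 (Login fails): agent_id=2 -> matches Eli
  - ticket 2 (Wrong timezone): agent_id=3 -> matches Bob
  - ticket 3 (Export error): agent_id=NULL, no match -> kept with NULL
  - ticket 4 (Broken link): agent_id=1 -> matches Pete
  - ticket 5 (Crash on save): agent_id=NULL, no match -> kept with NULL
All 5 rows appear; 2 have NULL agent.

SQL:
SELECT a.title, b.name AS agent
FROM tickets a
LEFT JOIN agents b ON a.agent_id = b.id

Result:
title          | agent
---------------+------
Login fails    | Eli  
Wrong timezone | Bob  
Export error   | NULL 
Broken link    | Pete 
Crash on save  | NULL 


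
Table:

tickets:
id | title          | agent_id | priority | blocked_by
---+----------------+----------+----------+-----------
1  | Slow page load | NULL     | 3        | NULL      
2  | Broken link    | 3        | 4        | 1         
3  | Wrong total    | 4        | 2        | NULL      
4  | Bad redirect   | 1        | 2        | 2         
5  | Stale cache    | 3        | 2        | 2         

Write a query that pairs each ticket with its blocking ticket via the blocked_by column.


This is a self-join: tickets is joined to a second copy of itself, matching each row's blocked_by to another row's id. Use LEFT JOIN so rows with blocked_by=NULL are kept.
  - ticket 1 (Slow page load): blocked_by=NULL -> NULL
  - ticket 2 (Broken link): blocked_by=1 -> Slow page load
  - ticket 3 (Wrong total): blocked_by=NULL -> NULL
  - ticket 4 (Bad redirect): blocked_by=2 -> Broken link
  - ticket 5 (Stale cache): blocked_by=2 -> Broken link

SQL:
SELECT a.title AS item, b.title AS blocked_by
FROM tickets a
LEFT JOIN tickets b ON a.blocked_by = b.id

Result:
item           | blocked_by    
---------------+---------------
Slow page load | NULL          
Broken link    | Slow page load
Wrong total    | NULL          
Bad redirect   | Broken link   
Stale cache    | Broken link   


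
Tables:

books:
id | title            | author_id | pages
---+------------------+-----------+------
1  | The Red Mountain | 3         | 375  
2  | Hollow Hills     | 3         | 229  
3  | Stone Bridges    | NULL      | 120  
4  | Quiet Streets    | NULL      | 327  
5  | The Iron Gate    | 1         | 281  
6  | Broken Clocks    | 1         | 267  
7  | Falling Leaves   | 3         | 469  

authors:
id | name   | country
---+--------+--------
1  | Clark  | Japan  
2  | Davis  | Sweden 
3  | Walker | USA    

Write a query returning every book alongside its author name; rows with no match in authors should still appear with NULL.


LEFT JOIN keeps every row from books (the left table); where author_id has no match in authors, the author columns become NULL. Walk through each book:
  - book 1 (The Red Mountain): author_id=3 -> matches Walker
  - book 2 (Hollow Hills): author_id=3 -> matches Walker
  - book 3 (Stone Bridges): author_id=NULL, no match -> kept with NULL
  - book 4 (Quiet Streets): author_id=NULL, no match -> kept with NULL
  - book 5 (The Iron Gate): author_id=1 -> matches Clark
  - book 6 (Broken Clocks): author_id=1 -> matches Clark
  - book 7 (Falling Leaves): author_id=3 -> matches Walker
All 7 rows appear; 2 have NULL author.

SQL:
SELECT a.title, b.name AS author
FROM books a
LEFT JOIN authors b ON a.author_id = b.id

Result:
title            | author
-----------------+-------
The Red Mountain | Walker
Hollow Hills     | Walker
Stone Bridges    | NULL  
Quiet Streets    | NULL  
The Iron Gate    | Clark 
Broken Clocks    | Clark 
Falling Leaves   | Walker


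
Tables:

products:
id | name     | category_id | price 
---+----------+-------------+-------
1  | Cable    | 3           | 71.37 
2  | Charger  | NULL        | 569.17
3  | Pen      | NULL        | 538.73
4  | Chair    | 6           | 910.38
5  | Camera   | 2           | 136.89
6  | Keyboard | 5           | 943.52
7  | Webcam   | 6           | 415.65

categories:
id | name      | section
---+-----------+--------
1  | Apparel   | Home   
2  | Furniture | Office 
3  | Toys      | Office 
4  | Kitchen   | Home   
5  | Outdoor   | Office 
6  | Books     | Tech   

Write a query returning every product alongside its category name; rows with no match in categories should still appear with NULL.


LEFT JOIN keeps every row from products (the left table); where category_id has no match in categories, the category columns become NULL. Walk through each product:
  - product 1 (Cable): category_id=3 -> matches Toys
  - product 2 (Charger): category_id=NULL, no match -> kept with NULL
  - product 3 (Pen): category_id=NULL, no match -> kept with NULL
  - product 4 (Chair): category_id=6 -> matches Books
  - product 5 (Camera): category_id=2 -> matches Furniture
  - product 6 (Keyboard): category_id=5 -> matches Outdoor
  - product 7 (Webcam): category_id=6 -> matches Books
All 7 rows appear; 2 have NULL category.

SQL:
SELECT a.name, b.name AS category
FROM products a
LEFT JOIN categories b ON a.category_id = b.id

Result:
name     | category 
---------+----------
Cable    | Toys     
Charger  | NULL     
Pen      | NULL     
Chair    | Books    
Camera   | Furniture
Keyboard | Outdoor  
Webcam   | Books    


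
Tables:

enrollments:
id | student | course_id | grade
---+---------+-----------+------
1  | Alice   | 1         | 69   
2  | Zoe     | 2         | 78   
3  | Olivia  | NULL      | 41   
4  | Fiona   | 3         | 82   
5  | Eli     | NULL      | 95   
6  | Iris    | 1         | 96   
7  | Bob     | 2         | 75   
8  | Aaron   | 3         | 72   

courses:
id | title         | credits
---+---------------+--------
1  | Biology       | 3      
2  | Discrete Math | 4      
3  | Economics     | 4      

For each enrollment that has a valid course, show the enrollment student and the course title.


INNER JOIN keeps only enrollments rows whose course_id matches an id in courses. Walk through each enrollment:
  - enrollment 1 (Alice): course_id=1 -> matches Biology
  - enrollment 2 (Zoe): course_id=2 -> matches Discrete Math
  - enrollment 3 (Olivia): course_id=NULL, no match -> dropped
  - enrollment 4 (Fiona): course_id=3 -> matches Economics
  - enrollment 5 (Eli): course_id=NULL, no match -> dropped
  - enrollment 6 (Iris): course_id=1 -> matches Biology
  - enrollment 7 (Bob): course_id=2 -> matches Discrete Math
  - enrollment 8 (Aaron): course_id=3 -> matches Economics
So 2 of 8 rows are dropped.

SQL:
SELECT a.student, b.title AS course
FROM enrollments a
INNER JOIN courses b ON a.course_id = b.id

Result:
student | course       
--------+--------------
Alice   | Biology      
Zoe     | Discrete Math
Fiona   | Economics    
Iris    | Biology      
Bob     | Discrete Math
Aaron   | Economics    


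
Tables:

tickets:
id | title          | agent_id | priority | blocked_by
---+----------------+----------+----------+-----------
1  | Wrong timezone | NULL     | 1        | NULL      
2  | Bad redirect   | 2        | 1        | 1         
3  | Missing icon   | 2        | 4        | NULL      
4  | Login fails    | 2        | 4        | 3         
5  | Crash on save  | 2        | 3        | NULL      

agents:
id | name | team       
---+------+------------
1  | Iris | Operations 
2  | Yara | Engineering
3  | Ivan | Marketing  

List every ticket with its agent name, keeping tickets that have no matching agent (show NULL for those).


LEFT JOIN keeps every row from tickets (the left table); where agent_id has no match in agents, the agent columns become NULL. Walk through each ticket:
  - ticket 1 (Wrong timezone): agent_id=NULL, no match -> kept with NULL
  - ticket 2 (Bad redirect): agent_id=2 -> matches Yara
  - ticket 3 (Missing icon): agent_id=2 -> matches Yara
  - ticket 4 (Login fails): agent_id=2 -> matches Yara
  - ticket 5 (Crash on save): agent_id=2 -> matches Yara
All 5 rows appear; 1 has NULL agent.

SQL:
SELECT a.title, b.name AS agent
FROM tickets a
LEFT JOIN agents b ON a.agent_id = b.id

Result:
title          | agent
---------------+------
Wrong timezone | NULL 
Bad redirect   | Yara 
Missing icon   | Yara 
Login fails    | Yara 
Crash on save  | Yara 


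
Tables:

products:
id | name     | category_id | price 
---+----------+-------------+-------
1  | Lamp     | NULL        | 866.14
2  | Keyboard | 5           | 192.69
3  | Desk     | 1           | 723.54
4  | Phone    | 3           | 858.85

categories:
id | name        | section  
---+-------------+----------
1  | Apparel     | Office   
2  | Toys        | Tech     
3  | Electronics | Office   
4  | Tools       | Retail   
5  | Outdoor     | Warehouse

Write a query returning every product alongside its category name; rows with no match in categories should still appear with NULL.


LEFT JOIN keeps every row from products (the left table); where category_id has no match in categories, the category columns become NULL. Walk through each product:
  - product 1 (Lamp): category_id=NULL, no match -> kept with NULL
  - product 2 (Keyboard): category_id=5 -> matches Outdoor
  - product 3 (Desk): category_id=1 -> matches Apparel
  - product 4 (Phone): category_id=3 -> matches Electronics
All 4 rows appear; 1 has NULL category.

SQL:
SELECT a.name, b.name AS category
FROM products a
LEFT JOIN categories b ON a.category_id = b.id

Result:
name     | category   
---------+------------
Lamp     | NULL       
Keyboard | Outdoor    
Desk     | Apparel    
Phone    | Electronics


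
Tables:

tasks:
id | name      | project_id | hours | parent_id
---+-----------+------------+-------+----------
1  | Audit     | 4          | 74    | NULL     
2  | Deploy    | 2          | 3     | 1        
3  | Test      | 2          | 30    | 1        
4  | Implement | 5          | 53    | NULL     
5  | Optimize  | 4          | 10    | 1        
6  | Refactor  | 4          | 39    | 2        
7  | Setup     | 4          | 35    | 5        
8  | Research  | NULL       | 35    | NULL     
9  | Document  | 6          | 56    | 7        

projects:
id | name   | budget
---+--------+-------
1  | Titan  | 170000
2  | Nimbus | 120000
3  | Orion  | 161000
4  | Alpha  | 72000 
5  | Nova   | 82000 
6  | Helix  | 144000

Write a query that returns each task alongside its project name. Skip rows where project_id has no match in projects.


INNER JOIN keeps only tasks rows whose project_id matches an id in projects. Walk through each task:
  - task 1 (Audit): project_id=4 -> matches Alpha
  - task 2 (Deploy): project_id=2 -> matches Nimbus
  - task 3 (Test): project_id=2 -> matches Nimbus
  - task 4 (Implement): project_id=5 -> matches Nova
  - task 5 (Optimize): project_id=4 -> matches Alpha
  - task 6 (Refactor): project_id=4 -> matches Alpha
  - task 7 (Setup): project_id=4 -> matches Alpha
  - task 8 (Research): project_id=NULL, no match -> dropped
  - task 9 (Document): project_id=6 -> matches Helix
So 1 of 9 rows is dropped.

SQL:
SELECT a.name, b.name AS project
FROM tasks a
INNER JOIN projects b ON a.project_id = b.id

Result:
name      | project
----------+--------
Audit     | Alpha  
Deploy    | Nimbus 
Test      | Nimbus 
Implement | Nova   
Optimize  | Alpha  
Refactor  | Alpha  
Setup     | Alpha  
Document  | Helix  


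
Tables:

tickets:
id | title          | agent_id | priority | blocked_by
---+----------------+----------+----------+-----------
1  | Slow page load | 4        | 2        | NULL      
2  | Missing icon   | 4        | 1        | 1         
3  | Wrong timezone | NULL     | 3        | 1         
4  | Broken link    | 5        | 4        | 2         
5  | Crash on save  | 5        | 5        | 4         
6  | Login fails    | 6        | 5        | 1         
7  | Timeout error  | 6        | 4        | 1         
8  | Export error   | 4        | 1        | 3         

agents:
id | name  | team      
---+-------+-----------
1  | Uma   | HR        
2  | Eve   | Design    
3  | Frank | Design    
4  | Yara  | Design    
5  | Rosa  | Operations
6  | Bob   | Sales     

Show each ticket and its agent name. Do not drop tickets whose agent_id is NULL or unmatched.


LEFT JOIN keeps every row from tickets (the left table); where agent_id has no match in agents, the agent columns become NULL. Walk through each ticket:
  - ticket 1 (Slow page load): agent_id=4 -> matches Yara
  - ticket 2 (Missing icon): agent_id=4 -> matches Yara
  - ticket 3 (Wrong timezone): agent_id=NULL, no match -> kept with NULL
  - ticket 4 (Broken link): agent_id=5 -> matches Rosa
  - ticket 5 (Crash on save): agent_id=5 -> matches Rosa
  - ticket 6 (Login fails): agent_id=6 -> matches Bob
  - ticket 7 (Timeout error): agent_id=6 -> matches Bob
  - ticket 8 (Export error): agent_id=4 -> matches Yara
All 8 rows appear; 1 has NULL agent.

SQL:
SELECT a.title, b.name AS agent
FROM tickets a
LEFT JOIN agents b ON a.agent_id = b.id

Result:
title          | agent
---------------+------
Slow page load | Yara 
Missing icon   | Yara 
Wrong timezone | NULL 
Broken link    | Rosa 
Crash on save  | Rosa 
Login fails    | Bob  
Timeout error  | Bob  
Export error   | Yara 


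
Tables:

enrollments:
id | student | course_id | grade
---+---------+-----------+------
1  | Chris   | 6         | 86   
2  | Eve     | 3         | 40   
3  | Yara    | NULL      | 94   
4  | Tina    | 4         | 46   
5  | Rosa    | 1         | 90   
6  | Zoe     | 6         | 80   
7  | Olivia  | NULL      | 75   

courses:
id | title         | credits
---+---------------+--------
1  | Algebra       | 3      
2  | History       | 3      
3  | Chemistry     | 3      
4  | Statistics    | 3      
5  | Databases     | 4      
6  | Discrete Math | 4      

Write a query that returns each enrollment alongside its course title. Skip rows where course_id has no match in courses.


INNER JOIN keeps only enrollments rows whose course_id matches an id in courses. Walk through each enrollment:
  - enrollment 1 (Chris): course_id=6 -> matches Discrete Math
  - enrollment 2 (Eve): course_id=3 -> matches Chemistry
  - enrollment 3 (Yara): course_id=NULL, no match -> dropped
  - enrollment 4 (Tina): course_id=4 -> matches Statistics
  - enrollment 5 (Rosa): course_id=1 -> matches Algebra
  - enrollment 6 (Zoe): course_id=6 -> matches Discrete Math
  - enrollment 7 (Olivia): course_id=NULL, no match -> dropped
So 2 of 7 rows are dropped.

SQL:
SELECT a.student, b.title AS course
FROM enrollments a
INNER JOIN courses b ON a.course_id = b.id

Result:
student | course       
--------+--------------
Chris   | Discrete Math
Eve     | Chemistry    
Tina    | Statistics   
Rosa    | Algebra      
Zoe     | Discrete Math


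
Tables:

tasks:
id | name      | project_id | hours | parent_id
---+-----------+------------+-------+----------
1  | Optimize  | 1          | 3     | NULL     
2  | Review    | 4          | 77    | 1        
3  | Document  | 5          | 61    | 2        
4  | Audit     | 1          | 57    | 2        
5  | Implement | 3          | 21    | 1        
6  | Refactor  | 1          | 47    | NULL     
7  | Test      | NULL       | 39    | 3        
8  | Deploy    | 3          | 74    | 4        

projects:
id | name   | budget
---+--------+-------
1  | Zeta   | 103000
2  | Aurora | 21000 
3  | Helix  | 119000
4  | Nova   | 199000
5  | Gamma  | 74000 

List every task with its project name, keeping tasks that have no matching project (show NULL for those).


LEFT JOIN keeps every row from tasks (the left table); where project_id has no match in projects, the project columns become NULL. Walk through each task:
  - task 1 (Optimize): project_id=1 -> matches Zeta
  - task 2 (Review): project_id=4 -> matches Nova
  - task 3 (Document): project_id=5 -> matches Gamma
  - task 4 (Audit): project_id=1 -> matches Zeta
  - task 5 (Implement): project_id=3 -> matches Helix
  - task 6 (Refactor): project_id=1 -> matches Zeta
  - task 7 (Test): project_id=NULL, no match -> kept with NULL
  - task 8 (Deploy): project_id=3 -> matches Helix
All 8 rows appear; 1 has NULL project.

SQL:
SELECT a.name, b.name AS project
FROM tasks a
LEFT JOIN projects b ON a.project_id = b.id

Result:
name      | project
----------+--------
Optimize  | Zeta   
Review    | Nova   
Document  | Gamma  
Audit     | Zeta   
Implement | Helix  
Refactor  | Zeta   
Test      | NULL   
Deploy    | Helix  


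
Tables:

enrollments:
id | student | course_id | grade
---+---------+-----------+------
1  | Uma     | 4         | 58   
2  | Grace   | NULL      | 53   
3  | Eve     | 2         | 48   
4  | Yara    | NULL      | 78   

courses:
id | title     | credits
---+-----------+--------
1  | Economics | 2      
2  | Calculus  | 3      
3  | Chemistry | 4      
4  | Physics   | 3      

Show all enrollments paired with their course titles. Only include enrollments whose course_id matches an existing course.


INNER JOIN keeps only enrollments rows whose course_id matches an id in courses. Walk through each enrollment:
  - enrollment 1 (Uma): course_id=4 -> matches Physics
  - enrollment 2 (Grace): course_id=NULL, no match -> dropped
  - enrollment 3 (Eve): course_id=2 -> matches Calculus
  - enrollment 4 (Yara): course_id=NULL, no match -> dropped
So 2 of 4 rows are dropped.

SQL:
SELECT a.student, b.title AS course
FROM enrollments a
INNER JOIN courses b ON a.course_id = b.id

Result:
student | course  
--------+---------
Uma     | Physics 
Eve     | Calculus


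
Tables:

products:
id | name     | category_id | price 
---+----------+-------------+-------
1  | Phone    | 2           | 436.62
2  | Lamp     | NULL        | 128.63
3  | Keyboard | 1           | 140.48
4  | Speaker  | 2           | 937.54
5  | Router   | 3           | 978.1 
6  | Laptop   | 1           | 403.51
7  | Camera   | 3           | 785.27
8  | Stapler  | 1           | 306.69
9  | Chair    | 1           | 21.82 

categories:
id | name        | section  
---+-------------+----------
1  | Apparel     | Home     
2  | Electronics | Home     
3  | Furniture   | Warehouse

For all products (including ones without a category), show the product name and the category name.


LEFT JOIN keeps every row from products (the left table); where category_id has no match in categories, the category columns become NULL. Walk through each product:
  - product 1 (Phone): category_id=2 -> matches Electronics
  - product 2 (Lamp): category_id=NULL, no match -> kept with NULL
  - product 3 (Keyboard): category_id=1 -> matches Apparel
  - product 4 (Speaker): category_id=2 -> matches Electronics
  - product 5 (Router): category_id=3 -> matches Furniture
  - product 6 (Laptop): category_id=1 -> matches Apparel
  - product 7 (Camera): category_id=3 -> matches Furniture
  - product 8 (Stapler): category_id=1 -> matches Apparel
  - product 9 (Chair): category_id=1 -> matches Apparel
All 9 rows appear; 1 has NULL category.

SQL:
SELECT a.name, b.name AS category
FROM products a
LEFT JOIN categories b ON a.category_id = b.id

Result:
name     | category   
---------+------------
Phone    | Electronics
Lamp     | NULL       
Keyboard | Apparel    
Speaker  | Electronics
Router   | Furniture  
Laptop   | Apparel    
Camera   | Furniture  
Stapler  | Apparel    
Chair    | Apparel    
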